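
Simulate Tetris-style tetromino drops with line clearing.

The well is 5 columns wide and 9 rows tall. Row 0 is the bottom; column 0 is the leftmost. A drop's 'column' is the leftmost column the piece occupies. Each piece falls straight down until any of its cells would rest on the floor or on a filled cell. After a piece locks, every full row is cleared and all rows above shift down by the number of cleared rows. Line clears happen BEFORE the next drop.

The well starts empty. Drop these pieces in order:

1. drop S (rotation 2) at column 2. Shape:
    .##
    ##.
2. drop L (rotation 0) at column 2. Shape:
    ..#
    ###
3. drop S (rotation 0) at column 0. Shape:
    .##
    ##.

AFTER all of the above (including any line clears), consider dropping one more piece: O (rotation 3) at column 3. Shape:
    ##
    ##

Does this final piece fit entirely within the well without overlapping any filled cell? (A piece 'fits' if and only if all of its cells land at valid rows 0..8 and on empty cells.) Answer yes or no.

Drop 1: S rot2 at col 2 lands with bottom-row=0; cleared 0 line(s) (total 0); column heights now [0 0 1 2 2], max=2
Drop 2: L rot0 at col 2 lands with bottom-row=2; cleared 0 line(s) (total 0); column heights now [0 0 3 3 4], max=4
Drop 3: S rot0 at col 0 lands with bottom-row=2; cleared 1 line(s) (total 1); column heights now [0 3 3 2 3], max=3
Test piece O rot3 at col 3 (width 2): heights before test = [0 3 3 2 3]; fits = True

Answer: yes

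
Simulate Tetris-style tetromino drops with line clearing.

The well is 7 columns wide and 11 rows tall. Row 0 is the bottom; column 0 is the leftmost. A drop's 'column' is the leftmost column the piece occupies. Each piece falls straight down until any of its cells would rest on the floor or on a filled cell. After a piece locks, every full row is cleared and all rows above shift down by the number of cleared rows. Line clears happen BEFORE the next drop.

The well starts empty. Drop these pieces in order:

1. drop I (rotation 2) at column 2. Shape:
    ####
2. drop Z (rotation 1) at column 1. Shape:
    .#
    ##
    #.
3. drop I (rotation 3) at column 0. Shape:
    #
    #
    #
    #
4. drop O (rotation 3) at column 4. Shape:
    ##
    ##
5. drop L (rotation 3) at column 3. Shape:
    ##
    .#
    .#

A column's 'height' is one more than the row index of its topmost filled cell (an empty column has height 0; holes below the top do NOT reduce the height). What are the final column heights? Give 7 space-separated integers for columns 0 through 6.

Drop 1: I rot2 at col 2 lands with bottom-row=0; cleared 0 line(s) (total 0); column heights now [0 0 1 1 1 1 0], max=1
Drop 2: Z rot1 at col 1 lands with bottom-row=0; cleared 0 line(s) (total 0); column heights now [0 2 3 1 1 1 0], max=3
Drop 3: I rot3 at col 0 lands with bottom-row=0; cleared 0 line(s) (total 0); column heights now [4 2 3 1 1 1 0], max=4
Drop 4: O rot3 at col 4 lands with bottom-row=1; cleared 0 line(s) (total 0); column heights now [4 2 3 1 3 3 0], max=4
Drop 5: L rot3 at col 3 lands with bottom-row=3; cleared 0 line(s) (total 0); column heights now [4 2 3 6 6 3 0], max=6

Answer: 4 2 3 6 6 3 0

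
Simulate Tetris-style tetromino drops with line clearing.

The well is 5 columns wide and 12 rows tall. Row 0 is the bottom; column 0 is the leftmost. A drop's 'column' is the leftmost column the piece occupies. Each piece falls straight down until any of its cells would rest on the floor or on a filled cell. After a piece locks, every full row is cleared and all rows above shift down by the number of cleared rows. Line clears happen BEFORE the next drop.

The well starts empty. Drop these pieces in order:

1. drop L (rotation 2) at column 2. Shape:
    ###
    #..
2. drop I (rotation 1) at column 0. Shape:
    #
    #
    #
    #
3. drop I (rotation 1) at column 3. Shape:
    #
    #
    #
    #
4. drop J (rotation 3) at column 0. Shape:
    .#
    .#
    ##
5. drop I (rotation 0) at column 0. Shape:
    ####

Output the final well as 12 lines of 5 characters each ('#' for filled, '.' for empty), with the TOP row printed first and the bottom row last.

Answer: .....
.....
.....
.....
####.
.#...
.#.#.
##.#.
#..#.
#..#.
#.###
#.#..

Derivation:
Drop 1: L rot2 at col 2 lands with bottom-row=0; cleared 0 line(s) (total 0); column heights now [0 0 2 2 2], max=2
Drop 2: I rot1 at col 0 lands with bottom-row=0; cleared 0 line(s) (total 0); column heights now [4 0 2 2 2], max=4
Drop 3: I rot1 at col 3 lands with bottom-row=2; cleared 0 line(s) (total 0); column heights now [4 0 2 6 2], max=6
Drop 4: J rot3 at col 0 lands with bottom-row=4; cleared 0 line(s) (total 0); column heights now [5 7 2 6 2], max=7
Drop 5: I rot0 at col 0 lands with bottom-row=7; cleared 0 line(s) (total 0); column heights now [8 8 8 8 2], max=8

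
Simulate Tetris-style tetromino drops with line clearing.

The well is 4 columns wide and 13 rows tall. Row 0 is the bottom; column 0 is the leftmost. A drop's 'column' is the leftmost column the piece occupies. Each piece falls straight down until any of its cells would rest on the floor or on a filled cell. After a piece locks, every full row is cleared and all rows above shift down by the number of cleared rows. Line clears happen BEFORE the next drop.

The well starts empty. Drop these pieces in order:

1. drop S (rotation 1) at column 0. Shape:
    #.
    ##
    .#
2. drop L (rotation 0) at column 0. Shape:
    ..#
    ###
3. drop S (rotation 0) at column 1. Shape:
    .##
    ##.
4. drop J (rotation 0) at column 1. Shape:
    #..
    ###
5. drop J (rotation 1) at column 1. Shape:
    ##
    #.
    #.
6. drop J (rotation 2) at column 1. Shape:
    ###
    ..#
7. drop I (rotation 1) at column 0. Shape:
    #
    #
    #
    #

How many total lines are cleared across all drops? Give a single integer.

Drop 1: S rot1 at col 0 lands with bottom-row=0; cleared 0 line(s) (total 0); column heights now [3 2 0 0], max=3
Drop 2: L rot0 at col 0 lands with bottom-row=3; cleared 0 line(s) (total 0); column heights now [4 4 5 0], max=5
Drop 3: S rot0 at col 1 lands with bottom-row=5; cleared 0 line(s) (total 0); column heights now [4 6 7 7], max=7
Drop 4: J rot0 at col 1 lands with bottom-row=7; cleared 0 line(s) (total 0); column heights now [4 9 8 8], max=9
Drop 5: J rot1 at col 1 lands with bottom-row=9; cleared 0 line(s) (total 0); column heights now [4 12 12 8], max=12
Drop 6: J rot2 at col 1 lands with bottom-row=11; cleared 0 line(s) (total 0); column heights now [4 13 13 13], max=13
Drop 7: I rot1 at col 0 lands with bottom-row=4; cleared 1 line(s) (total 1); column heights now [7 12 12 12], max=12

Answer: 1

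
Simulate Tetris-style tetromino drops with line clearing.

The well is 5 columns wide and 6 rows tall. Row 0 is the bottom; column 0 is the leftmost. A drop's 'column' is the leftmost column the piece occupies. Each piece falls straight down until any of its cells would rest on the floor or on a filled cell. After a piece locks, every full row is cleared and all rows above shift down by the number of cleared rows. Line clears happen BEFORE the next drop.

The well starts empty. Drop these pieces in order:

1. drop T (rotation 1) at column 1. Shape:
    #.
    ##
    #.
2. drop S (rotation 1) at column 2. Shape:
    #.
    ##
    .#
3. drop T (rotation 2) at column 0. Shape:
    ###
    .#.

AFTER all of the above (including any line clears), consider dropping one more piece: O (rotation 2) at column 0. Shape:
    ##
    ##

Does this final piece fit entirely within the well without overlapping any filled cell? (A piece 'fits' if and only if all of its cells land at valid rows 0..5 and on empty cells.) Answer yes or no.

Drop 1: T rot1 at col 1 lands with bottom-row=0; cleared 0 line(s) (total 0); column heights now [0 3 2 0 0], max=3
Drop 2: S rot1 at col 2 lands with bottom-row=1; cleared 0 line(s) (total 0); column heights now [0 3 4 3 0], max=4
Drop 3: T rot2 at col 0 lands with bottom-row=3; cleared 0 line(s) (total 0); column heights now [5 5 5 3 0], max=5
Test piece O rot2 at col 0 (width 2): heights before test = [5 5 5 3 0]; fits = False

Answer: no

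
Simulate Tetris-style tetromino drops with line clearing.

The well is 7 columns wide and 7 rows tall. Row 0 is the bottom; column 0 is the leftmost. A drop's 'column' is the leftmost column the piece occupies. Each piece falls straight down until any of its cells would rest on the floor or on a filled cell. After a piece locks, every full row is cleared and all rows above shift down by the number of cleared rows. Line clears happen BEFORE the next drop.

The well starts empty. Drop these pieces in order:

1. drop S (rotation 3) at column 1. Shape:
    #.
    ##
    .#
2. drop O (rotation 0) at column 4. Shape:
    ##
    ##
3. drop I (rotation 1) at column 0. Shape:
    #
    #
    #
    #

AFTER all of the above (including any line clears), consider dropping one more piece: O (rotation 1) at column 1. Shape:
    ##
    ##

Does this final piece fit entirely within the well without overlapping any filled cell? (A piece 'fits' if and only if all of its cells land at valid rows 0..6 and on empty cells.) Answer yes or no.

Answer: yes

Derivation:
Drop 1: S rot3 at col 1 lands with bottom-row=0; cleared 0 line(s) (total 0); column heights now [0 3 2 0 0 0 0], max=3
Drop 2: O rot0 at col 4 lands with bottom-row=0; cleared 0 line(s) (total 0); column heights now [0 3 2 0 2 2 0], max=3
Drop 3: I rot1 at col 0 lands with bottom-row=0; cleared 0 line(s) (total 0); column heights now [4 3 2 0 2 2 0], max=4
Test piece O rot1 at col 1 (width 2): heights before test = [4 3 2 0 2 2 0]; fits = True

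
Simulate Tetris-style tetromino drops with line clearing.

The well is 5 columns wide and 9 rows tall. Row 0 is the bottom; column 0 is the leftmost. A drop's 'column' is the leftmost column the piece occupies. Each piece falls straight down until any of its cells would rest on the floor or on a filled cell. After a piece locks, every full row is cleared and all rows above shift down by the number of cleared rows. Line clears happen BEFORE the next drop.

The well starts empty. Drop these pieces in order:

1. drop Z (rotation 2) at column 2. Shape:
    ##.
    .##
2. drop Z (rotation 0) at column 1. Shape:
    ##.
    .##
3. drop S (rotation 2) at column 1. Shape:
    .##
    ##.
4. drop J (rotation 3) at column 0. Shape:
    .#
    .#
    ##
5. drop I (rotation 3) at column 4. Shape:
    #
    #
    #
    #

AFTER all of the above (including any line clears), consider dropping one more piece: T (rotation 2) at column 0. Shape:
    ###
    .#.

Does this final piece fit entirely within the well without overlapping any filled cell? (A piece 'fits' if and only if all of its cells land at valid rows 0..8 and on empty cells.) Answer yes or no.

Drop 1: Z rot2 at col 2 lands with bottom-row=0; cleared 0 line(s) (total 0); column heights now [0 0 2 2 1], max=2
Drop 2: Z rot0 at col 1 lands with bottom-row=2; cleared 0 line(s) (total 0); column heights now [0 4 4 3 1], max=4
Drop 3: S rot2 at col 1 lands with bottom-row=4; cleared 0 line(s) (total 0); column heights now [0 5 6 6 1], max=6
Drop 4: J rot3 at col 0 lands with bottom-row=5; cleared 0 line(s) (total 0); column heights now [6 8 6 6 1], max=8
Drop 5: I rot3 at col 4 lands with bottom-row=1; cleared 0 line(s) (total 0); column heights now [6 8 6 6 5], max=8
Test piece T rot2 at col 0 (width 3): heights before test = [6 8 6 6 5]; fits = False

Answer: no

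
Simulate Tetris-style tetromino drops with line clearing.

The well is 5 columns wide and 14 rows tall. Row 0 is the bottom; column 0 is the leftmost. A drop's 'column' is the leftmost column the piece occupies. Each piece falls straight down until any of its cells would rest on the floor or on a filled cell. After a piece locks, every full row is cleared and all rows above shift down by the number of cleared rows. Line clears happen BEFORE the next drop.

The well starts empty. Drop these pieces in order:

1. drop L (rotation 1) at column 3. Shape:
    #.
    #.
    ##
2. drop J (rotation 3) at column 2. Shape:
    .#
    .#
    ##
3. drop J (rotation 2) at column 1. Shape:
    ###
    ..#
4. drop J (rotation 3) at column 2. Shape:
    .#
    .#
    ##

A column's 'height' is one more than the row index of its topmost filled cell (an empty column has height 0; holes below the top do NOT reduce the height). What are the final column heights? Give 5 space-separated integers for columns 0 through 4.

Drop 1: L rot1 at col 3 lands with bottom-row=0; cleared 0 line(s) (total 0); column heights now [0 0 0 3 1], max=3
Drop 2: J rot3 at col 2 lands with bottom-row=3; cleared 0 line(s) (total 0); column heights now [0 0 4 6 1], max=6
Drop 3: J rot2 at col 1 lands with bottom-row=6; cleared 0 line(s) (total 0); column heights now [0 8 8 8 1], max=8
Drop 4: J rot3 at col 2 lands with bottom-row=8; cleared 0 line(s) (total 0); column heights now [0 8 9 11 1], max=11

Answer: 0 8 9 11 1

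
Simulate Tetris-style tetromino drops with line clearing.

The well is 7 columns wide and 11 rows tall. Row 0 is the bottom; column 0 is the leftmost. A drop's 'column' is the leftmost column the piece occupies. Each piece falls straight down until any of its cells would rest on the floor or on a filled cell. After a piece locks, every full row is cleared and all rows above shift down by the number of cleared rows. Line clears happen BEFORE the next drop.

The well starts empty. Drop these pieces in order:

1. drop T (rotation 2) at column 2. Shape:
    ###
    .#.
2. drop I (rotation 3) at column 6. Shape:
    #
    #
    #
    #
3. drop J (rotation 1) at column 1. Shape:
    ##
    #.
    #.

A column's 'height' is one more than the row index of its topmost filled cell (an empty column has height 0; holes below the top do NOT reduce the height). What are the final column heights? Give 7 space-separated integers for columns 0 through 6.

Answer: 0 3 3 2 2 0 4

Derivation:
Drop 1: T rot2 at col 2 lands with bottom-row=0; cleared 0 line(s) (total 0); column heights now [0 0 2 2 2 0 0], max=2
Drop 2: I rot3 at col 6 lands with bottom-row=0; cleared 0 line(s) (total 0); column heights now [0 0 2 2 2 0 4], max=4
Drop 3: J rot1 at col 1 lands with bottom-row=0; cleared 0 line(s) (total 0); column heights now [0 3 3 2 2 0 4], max=4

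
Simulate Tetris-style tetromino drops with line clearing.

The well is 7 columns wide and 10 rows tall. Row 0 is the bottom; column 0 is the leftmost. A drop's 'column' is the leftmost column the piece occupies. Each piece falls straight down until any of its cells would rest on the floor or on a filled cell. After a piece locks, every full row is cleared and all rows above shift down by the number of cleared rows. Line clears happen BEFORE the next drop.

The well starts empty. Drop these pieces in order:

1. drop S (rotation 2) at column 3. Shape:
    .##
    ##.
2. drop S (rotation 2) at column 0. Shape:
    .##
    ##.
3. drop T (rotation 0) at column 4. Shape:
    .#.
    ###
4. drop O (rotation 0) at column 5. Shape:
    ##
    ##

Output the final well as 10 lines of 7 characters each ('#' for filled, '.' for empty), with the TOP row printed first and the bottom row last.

Answer: .......
.......
.......
.......
.....##
.....##
.....#.
....###
.##.##.
##.##..

Derivation:
Drop 1: S rot2 at col 3 lands with bottom-row=0; cleared 0 line(s) (total 0); column heights now [0 0 0 1 2 2 0], max=2
Drop 2: S rot2 at col 0 lands with bottom-row=0; cleared 0 line(s) (total 0); column heights now [1 2 2 1 2 2 0], max=2
Drop 3: T rot0 at col 4 lands with bottom-row=2; cleared 0 line(s) (total 0); column heights now [1 2 2 1 3 4 3], max=4
Drop 4: O rot0 at col 5 lands with bottom-row=4; cleared 0 line(s) (total 0); column heights now [1 2 2 1 3 6 6], max=6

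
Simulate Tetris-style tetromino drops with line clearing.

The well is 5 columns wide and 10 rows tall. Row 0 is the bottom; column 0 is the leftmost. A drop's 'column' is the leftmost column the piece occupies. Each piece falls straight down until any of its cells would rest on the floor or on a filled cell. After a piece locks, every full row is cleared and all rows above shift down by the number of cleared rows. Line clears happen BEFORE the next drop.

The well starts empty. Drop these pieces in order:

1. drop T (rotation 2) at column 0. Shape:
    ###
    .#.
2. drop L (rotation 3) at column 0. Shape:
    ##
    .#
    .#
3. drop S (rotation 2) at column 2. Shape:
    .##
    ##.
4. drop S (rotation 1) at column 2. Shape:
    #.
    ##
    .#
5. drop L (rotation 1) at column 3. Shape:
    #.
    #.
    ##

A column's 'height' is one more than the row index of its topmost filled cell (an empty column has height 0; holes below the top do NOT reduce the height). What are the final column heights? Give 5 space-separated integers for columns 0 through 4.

Answer: 5 5 7 9 7

Derivation:
Drop 1: T rot2 at col 0 lands with bottom-row=0; cleared 0 line(s) (total 0); column heights now [2 2 2 0 0], max=2
Drop 2: L rot3 at col 0 lands with bottom-row=2; cleared 0 line(s) (total 0); column heights now [5 5 2 0 0], max=5
Drop 3: S rot2 at col 2 lands with bottom-row=2; cleared 0 line(s) (total 0); column heights now [5 5 3 4 4], max=5
Drop 4: S rot1 at col 2 lands with bottom-row=4; cleared 0 line(s) (total 0); column heights now [5 5 7 6 4], max=7
Drop 5: L rot1 at col 3 lands with bottom-row=6; cleared 0 line(s) (total 0); column heights now [5 5 7 9 7], max=9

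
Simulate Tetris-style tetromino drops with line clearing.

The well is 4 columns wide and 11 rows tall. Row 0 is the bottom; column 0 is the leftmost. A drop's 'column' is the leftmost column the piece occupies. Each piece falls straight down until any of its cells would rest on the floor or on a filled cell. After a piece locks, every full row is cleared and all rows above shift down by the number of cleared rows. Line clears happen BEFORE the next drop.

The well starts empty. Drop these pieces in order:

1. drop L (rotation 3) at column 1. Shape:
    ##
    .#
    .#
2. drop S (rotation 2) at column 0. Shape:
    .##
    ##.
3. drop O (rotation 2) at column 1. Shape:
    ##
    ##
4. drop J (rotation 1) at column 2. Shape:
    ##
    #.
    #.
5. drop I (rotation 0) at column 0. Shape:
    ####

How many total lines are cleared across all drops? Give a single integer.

Drop 1: L rot3 at col 1 lands with bottom-row=0; cleared 0 line(s) (total 0); column heights now [0 3 3 0], max=3
Drop 2: S rot2 at col 0 lands with bottom-row=3; cleared 0 line(s) (total 0); column heights now [4 5 5 0], max=5
Drop 3: O rot2 at col 1 lands with bottom-row=5; cleared 0 line(s) (total 0); column heights now [4 7 7 0], max=7
Drop 4: J rot1 at col 2 lands with bottom-row=7; cleared 0 line(s) (total 0); column heights now [4 7 10 10], max=10
Drop 5: I rot0 at col 0 lands with bottom-row=10; cleared 1 line(s) (total 1); column heights now [4 7 10 10], max=10

Answer: 1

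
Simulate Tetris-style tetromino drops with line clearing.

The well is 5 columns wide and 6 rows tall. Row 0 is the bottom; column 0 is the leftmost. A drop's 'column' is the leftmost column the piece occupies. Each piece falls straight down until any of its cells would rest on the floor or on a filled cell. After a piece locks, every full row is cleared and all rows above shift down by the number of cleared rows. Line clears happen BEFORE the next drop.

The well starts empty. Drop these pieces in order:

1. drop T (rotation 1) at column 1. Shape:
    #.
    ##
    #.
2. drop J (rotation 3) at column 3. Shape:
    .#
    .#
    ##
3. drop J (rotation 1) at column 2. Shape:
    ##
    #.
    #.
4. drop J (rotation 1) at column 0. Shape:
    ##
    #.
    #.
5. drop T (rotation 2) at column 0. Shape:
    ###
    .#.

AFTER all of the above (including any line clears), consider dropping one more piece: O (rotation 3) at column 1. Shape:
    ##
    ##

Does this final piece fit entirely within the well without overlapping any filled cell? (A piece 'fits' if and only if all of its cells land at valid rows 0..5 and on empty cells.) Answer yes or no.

Answer: no

Derivation:
Drop 1: T rot1 at col 1 lands with bottom-row=0; cleared 0 line(s) (total 0); column heights now [0 3 2 0 0], max=3
Drop 2: J rot3 at col 3 lands with bottom-row=0; cleared 0 line(s) (total 0); column heights now [0 3 2 1 3], max=3
Drop 3: J rot1 at col 2 lands with bottom-row=2; cleared 0 line(s) (total 0); column heights now [0 3 5 5 3], max=5
Drop 4: J rot1 at col 0 lands with bottom-row=1; cleared 0 line(s) (total 0); column heights now [4 4 5 5 3], max=5
Drop 5: T rot2 at col 0 lands with bottom-row=4; cleared 0 line(s) (total 0); column heights now [6 6 6 5 3], max=6
Test piece O rot3 at col 1 (width 2): heights before test = [6 6 6 5 3]; fits = False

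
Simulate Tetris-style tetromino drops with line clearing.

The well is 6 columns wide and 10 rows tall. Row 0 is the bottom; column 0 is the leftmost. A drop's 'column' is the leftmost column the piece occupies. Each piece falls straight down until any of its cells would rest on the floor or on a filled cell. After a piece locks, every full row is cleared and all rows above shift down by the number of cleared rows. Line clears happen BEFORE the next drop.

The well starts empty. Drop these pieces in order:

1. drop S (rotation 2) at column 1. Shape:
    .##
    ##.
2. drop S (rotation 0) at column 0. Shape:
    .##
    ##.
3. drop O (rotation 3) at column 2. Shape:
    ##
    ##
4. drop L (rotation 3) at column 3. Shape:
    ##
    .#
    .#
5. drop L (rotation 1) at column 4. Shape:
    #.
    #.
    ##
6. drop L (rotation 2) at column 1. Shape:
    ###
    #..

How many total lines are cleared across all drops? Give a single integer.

Drop 1: S rot2 at col 1 lands with bottom-row=0; cleared 0 line(s) (total 0); column heights now [0 1 2 2 0 0], max=2
Drop 2: S rot0 at col 0 lands with bottom-row=1; cleared 0 line(s) (total 0); column heights now [2 3 3 2 0 0], max=3
Drop 3: O rot3 at col 2 lands with bottom-row=3; cleared 0 line(s) (total 0); column heights now [2 3 5 5 0 0], max=5
Drop 4: L rot3 at col 3 lands with bottom-row=3; cleared 0 line(s) (total 0); column heights now [2 3 5 6 6 0], max=6
Drop 5: L rot1 at col 4 lands with bottom-row=6; cleared 0 line(s) (total 0); column heights now [2 3 5 6 9 7], max=9
Drop 6: L rot2 at col 1 lands with bottom-row=5; cleared 0 line(s) (total 0); column heights now [2 7 7 7 9 7], max=9

Answer: 0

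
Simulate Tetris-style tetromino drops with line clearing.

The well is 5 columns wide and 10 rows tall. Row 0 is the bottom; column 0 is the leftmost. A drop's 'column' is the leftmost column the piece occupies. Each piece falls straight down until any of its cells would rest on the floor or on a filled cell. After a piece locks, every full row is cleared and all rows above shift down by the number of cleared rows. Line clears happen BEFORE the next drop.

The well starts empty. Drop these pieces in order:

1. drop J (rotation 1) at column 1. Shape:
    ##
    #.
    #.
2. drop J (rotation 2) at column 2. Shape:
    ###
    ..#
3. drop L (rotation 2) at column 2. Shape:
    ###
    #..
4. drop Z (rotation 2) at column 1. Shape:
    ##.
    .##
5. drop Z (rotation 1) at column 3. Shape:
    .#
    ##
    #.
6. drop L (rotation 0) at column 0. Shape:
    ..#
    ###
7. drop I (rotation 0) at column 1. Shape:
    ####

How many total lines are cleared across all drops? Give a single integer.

Answer: 1

Derivation:
Drop 1: J rot1 at col 1 lands with bottom-row=0; cleared 0 line(s) (total 0); column heights now [0 3 3 0 0], max=3
Drop 2: J rot2 at col 2 lands with bottom-row=2; cleared 0 line(s) (total 0); column heights now [0 3 4 4 4], max=4
Drop 3: L rot2 at col 2 lands with bottom-row=4; cleared 0 line(s) (total 0); column heights now [0 3 6 6 6], max=6
Drop 4: Z rot2 at col 1 lands with bottom-row=6; cleared 0 line(s) (total 0); column heights now [0 8 8 7 6], max=8
Drop 5: Z rot1 at col 3 lands with bottom-row=7; cleared 0 line(s) (total 0); column heights now [0 8 8 9 10], max=10
Drop 6: L rot0 at col 0 lands with bottom-row=8; cleared 1 line(s) (total 1); column heights now [0 8 9 8 9], max=9
Drop 7: I rot0 at col 1 lands with bottom-row=9; cleared 0 line(s) (total 1); column heights now [0 10 10 10 10], max=10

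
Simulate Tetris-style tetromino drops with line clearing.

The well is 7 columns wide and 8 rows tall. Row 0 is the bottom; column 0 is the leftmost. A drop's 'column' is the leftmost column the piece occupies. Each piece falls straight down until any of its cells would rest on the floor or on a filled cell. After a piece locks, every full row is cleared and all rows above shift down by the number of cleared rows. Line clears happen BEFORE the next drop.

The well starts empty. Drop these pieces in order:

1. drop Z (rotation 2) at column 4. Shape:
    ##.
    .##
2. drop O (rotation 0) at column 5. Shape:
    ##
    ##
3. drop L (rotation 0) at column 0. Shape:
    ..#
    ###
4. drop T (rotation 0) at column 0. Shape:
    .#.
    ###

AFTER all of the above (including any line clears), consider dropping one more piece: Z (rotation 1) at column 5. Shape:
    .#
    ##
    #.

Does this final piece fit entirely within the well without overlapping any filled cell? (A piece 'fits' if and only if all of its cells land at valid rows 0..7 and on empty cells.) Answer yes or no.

Answer: yes

Derivation:
Drop 1: Z rot2 at col 4 lands with bottom-row=0; cleared 0 line(s) (total 0); column heights now [0 0 0 0 2 2 1], max=2
Drop 2: O rot0 at col 5 lands with bottom-row=2; cleared 0 line(s) (total 0); column heights now [0 0 0 0 2 4 4], max=4
Drop 3: L rot0 at col 0 lands with bottom-row=0; cleared 0 line(s) (total 0); column heights now [1 1 2 0 2 4 4], max=4
Drop 4: T rot0 at col 0 lands with bottom-row=2; cleared 0 line(s) (total 0); column heights now [3 4 3 0 2 4 4], max=4
Test piece Z rot1 at col 5 (width 2): heights before test = [3 4 3 0 2 4 4]; fits = True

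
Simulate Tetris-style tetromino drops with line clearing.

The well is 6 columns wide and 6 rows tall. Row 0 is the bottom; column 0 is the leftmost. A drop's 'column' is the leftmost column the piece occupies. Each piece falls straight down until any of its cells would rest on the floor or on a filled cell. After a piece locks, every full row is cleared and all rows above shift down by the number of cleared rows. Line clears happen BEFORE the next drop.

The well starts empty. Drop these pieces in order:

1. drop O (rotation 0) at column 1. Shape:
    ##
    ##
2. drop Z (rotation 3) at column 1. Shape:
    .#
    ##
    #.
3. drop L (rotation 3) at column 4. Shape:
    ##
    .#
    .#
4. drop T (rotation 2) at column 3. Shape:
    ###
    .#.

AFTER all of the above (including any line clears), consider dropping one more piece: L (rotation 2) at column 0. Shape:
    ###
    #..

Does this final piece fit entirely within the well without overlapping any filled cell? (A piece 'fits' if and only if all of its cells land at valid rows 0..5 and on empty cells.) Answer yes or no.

Drop 1: O rot0 at col 1 lands with bottom-row=0; cleared 0 line(s) (total 0); column heights now [0 2 2 0 0 0], max=2
Drop 2: Z rot3 at col 1 lands with bottom-row=2; cleared 0 line(s) (total 0); column heights now [0 4 5 0 0 0], max=5
Drop 3: L rot3 at col 4 lands with bottom-row=0; cleared 0 line(s) (total 0); column heights now [0 4 5 0 3 3], max=5
Drop 4: T rot2 at col 3 lands with bottom-row=3; cleared 0 line(s) (total 0); column heights now [0 4 5 5 5 5], max=5
Test piece L rot2 at col 0 (width 3): heights before test = [0 4 5 5 5 5]; fits = True

Answer: yes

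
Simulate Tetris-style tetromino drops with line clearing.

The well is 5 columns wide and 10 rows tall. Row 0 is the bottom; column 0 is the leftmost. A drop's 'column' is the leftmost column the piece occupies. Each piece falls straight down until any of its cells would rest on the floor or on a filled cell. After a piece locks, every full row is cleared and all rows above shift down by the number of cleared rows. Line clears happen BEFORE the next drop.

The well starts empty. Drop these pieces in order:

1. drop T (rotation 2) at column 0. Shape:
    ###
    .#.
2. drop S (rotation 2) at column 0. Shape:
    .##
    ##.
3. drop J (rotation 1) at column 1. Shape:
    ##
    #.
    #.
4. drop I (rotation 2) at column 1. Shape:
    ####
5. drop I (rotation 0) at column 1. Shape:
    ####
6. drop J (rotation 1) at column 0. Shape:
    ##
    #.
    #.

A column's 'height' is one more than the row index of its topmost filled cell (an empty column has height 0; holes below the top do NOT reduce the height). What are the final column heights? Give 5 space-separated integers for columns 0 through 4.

Drop 1: T rot2 at col 0 lands with bottom-row=0; cleared 0 line(s) (total 0); column heights now [2 2 2 0 0], max=2
Drop 2: S rot2 at col 0 lands with bottom-row=2; cleared 0 line(s) (total 0); column heights now [3 4 4 0 0], max=4
Drop 3: J rot1 at col 1 lands with bottom-row=4; cleared 0 line(s) (total 0); column heights now [3 7 7 0 0], max=7
Drop 4: I rot2 at col 1 lands with bottom-row=7; cleared 0 line(s) (total 0); column heights now [3 8 8 8 8], max=8
Drop 5: I rot0 at col 1 lands with bottom-row=8; cleared 0 line(s) (total 0); column heights now [3 9 9 9 9], max=9
Drop 6: J rot1 at col 0 lands with bottom-row=7; cleared 2 line(s) (total 2); column heights now [8 8 7 0 0], max=8

Answer: 8 8 7 0 0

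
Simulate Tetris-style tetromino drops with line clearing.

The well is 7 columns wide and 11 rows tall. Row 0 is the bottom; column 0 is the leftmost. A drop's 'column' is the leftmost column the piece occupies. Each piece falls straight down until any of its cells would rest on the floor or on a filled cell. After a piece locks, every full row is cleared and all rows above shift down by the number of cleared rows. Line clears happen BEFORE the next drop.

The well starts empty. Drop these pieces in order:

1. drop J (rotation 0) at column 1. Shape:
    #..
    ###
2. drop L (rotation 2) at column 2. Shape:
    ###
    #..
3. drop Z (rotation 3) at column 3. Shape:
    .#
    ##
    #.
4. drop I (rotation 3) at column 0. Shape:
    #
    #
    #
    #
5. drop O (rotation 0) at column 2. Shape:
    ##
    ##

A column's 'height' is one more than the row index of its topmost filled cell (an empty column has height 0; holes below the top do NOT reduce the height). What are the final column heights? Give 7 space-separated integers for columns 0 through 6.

Answer: 4 2 7 7 6 0 0

Derivation:
Drop 1: J rot0 at col 1 lands with bottom-row=0; cleared 0 line(s) (total 0); column heights now [0 2 1 1 0 0 0], max=2
Drop 2: L rot2 at col 2 lands with bottom-row=1; cleared 0 line(s) (total 0); column heights now [0 2 3 3 3 0 0], max=3
Drop 3: Z rot3 at col 3 lands with bottom-row=3; cleared 0 line(s) (total 0); column heights now [0 2 3 5 6 0 0], max=6
Drop 4: I rot3 at col 0 lands with bottom-row=0; cleared 0 line(s) (total 0); column heights now [4 2 3 5 6 0 0], max=6
Drop 5: O rot0 at col 2 lands with bottom-row=5; cleared 0 line(s) (total 0); column heights now [4 2 7 7 6 0 0], max=7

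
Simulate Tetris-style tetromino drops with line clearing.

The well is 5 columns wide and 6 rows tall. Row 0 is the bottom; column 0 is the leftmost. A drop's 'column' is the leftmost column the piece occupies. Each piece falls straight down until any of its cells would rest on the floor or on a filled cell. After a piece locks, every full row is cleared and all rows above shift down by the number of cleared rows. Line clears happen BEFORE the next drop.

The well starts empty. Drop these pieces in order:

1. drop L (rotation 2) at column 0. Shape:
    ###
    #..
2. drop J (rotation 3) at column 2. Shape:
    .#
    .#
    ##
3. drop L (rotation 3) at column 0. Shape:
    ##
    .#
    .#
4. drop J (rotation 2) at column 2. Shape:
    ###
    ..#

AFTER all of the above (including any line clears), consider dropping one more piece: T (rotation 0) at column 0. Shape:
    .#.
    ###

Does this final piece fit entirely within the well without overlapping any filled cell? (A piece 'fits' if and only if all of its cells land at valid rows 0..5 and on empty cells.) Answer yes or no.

Answer: no

Derivation:
Drop 1: L rot2 at col 0 lands with bottom-row=0; cleared 0 line(s) (total 0); column heights now [2 2 2 0 0], max=2
Drop 2: J rot3 at col 2 lands with bottom-row=2; cleared 0 line(s) (total 0); column heights now [2 2 3 5 0], max=5
Drop 3: L rot3 at col 0 lands with bottom-row=2; cleared 0 line(s) (total 0); column heights now [5 5 3 5 0], max=5
Drop 4: J rot2 at col 2 lands with bottom-row=4; cleared 0 line(s) (total 0); column heights now [5 5 6 6 6], max=6
Test piece T rot0 at col 0 (width 3): heights before test = [5 5 6 6 6]; fits = False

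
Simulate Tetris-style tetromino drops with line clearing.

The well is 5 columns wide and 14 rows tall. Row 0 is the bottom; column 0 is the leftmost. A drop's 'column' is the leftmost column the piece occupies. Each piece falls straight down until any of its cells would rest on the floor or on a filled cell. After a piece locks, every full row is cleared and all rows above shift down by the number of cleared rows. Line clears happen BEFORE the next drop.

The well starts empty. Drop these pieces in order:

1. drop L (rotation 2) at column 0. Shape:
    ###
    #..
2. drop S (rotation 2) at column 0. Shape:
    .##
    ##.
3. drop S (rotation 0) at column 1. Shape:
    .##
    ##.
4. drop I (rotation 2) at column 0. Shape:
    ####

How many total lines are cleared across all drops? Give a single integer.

Drop 1: L rot2 at col 0 lands with bottom-row=0; cleared 0 line(s) (total 0); column heights now [2 2 2 0 0], max=2
Drop 2: S rot2 at col 0 lands with bottom-row=2; cleared 0 line(s) (total 0); column heights now [3 4 4 0 0], max=4
Drop 3: S rot0 at col 1 lands with bottom-row=4; cleared 0 line(s) (total 0); column heights now [3 5 6 6 0], max=6
Drop 4: I rot2 at col 0 lands with bottom-row=6; cleared 0 line(s) (total 0); column heights now [7 7 7 7 0], max=7

Answer: 0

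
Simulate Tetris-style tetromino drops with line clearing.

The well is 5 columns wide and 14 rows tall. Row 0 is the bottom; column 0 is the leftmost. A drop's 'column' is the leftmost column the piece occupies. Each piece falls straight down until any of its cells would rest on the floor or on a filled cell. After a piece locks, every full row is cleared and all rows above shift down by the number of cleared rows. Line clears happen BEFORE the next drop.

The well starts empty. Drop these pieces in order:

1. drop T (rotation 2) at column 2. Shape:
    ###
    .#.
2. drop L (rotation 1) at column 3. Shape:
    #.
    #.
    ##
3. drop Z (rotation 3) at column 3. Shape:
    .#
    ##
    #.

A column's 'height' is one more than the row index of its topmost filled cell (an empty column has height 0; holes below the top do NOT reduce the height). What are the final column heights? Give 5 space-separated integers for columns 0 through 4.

Drop 1: T rot2 at col 2 lands with bottom-row=0; cleared 0 line(s) (total 0); column heights now [0 0 2 2 2], max=2
Drop 2: L rot1 at col 3 lands with bottom-row=2; cleared 0 line(s) (total 0); column heights now [0 0 2 5 3], max=5
Drop 3: Z rot3 at col 3 lands with bottom-row=5; cleared 0 line(s) (total 0); column heights now [0 0 2 7 8], max=8

Answer: 0 0 2 7 8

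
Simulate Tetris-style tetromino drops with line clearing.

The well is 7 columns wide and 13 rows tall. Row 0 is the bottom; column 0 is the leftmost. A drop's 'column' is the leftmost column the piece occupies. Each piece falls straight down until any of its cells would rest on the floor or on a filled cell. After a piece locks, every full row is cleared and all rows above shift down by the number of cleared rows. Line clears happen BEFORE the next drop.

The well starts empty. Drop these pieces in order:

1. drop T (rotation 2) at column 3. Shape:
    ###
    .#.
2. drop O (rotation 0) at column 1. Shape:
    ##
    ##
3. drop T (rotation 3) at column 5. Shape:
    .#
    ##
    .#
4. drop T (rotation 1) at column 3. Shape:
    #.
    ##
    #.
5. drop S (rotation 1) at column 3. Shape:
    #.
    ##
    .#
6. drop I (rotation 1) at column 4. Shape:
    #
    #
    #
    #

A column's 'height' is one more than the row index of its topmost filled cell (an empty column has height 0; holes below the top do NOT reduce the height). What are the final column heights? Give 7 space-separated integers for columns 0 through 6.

Answer: 0 2 2 7 10 3 4

Derivation:
Drop 1: T rot2 at col 3 lands with bottom-row=0; cleared 0 line(s) (total 0); column heights now [0 0 0 2 2 2 0], max=2
Drop 2: O rot0 at col 1 lands with bottom-row=0; cleared 0 line(s) (total 0); column heights now [0 2 2 2 2 2 0], max=2
Drop 3: T rot3 at col 5 lands with bottom-row=1; cleared 0 line(s) (total 0); column heights now [0 2 2 2 2 3 4], max=4
Drop 4: T rot1 at col 3 lands with bottom-row=2; cleared 0 line(s) (total 0); column heights now [0 2 2 5 4 3 4], max=5
Drop 5: S rot1 at col 3 lands with bottom-row=4; cleared 0 line(s) (total 0); column heights now [0 2 2 7 6 3 4], max=7
Drop 6: I rot1 at col 4 lands with bottom-row=6; cleared 0 line(s) (total 0); column heights now [0 2 2 7 10 3 4], max=10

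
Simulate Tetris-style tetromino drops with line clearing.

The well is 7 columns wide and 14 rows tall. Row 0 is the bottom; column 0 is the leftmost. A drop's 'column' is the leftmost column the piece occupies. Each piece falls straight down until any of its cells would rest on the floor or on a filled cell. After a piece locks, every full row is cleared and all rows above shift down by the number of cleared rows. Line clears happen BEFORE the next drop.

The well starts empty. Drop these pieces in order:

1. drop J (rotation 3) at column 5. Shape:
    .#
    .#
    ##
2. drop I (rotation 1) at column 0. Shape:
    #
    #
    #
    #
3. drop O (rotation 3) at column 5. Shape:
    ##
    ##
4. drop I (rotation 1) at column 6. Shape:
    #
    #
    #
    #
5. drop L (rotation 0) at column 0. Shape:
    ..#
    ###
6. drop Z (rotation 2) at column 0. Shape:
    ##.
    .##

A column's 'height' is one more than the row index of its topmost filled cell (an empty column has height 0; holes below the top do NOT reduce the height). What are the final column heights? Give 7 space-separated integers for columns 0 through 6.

Answer: 8 8 7 0 0 5 9

Derivation:
Drop 1: J rot3 at col 5 lands with bottom-row=0; cleared 0 line(s) (total 0); column heights now [0 0 0 0 0 1 3], max=3
Drop 2: I rot1 at col 0 lands with bottom-row=0; cleared 0 line(s) (total 0); column heights now [4 0 0 0 0 1 3], max=4
Drop 3: O rot3 at col 5 lands with bottom-row=3; cleared 0 line(s) (total 0); column heights now [4 0 0 0 0 5 5], max=5
Drop 4: I rot1 at col 6 lands with bottom-row=5; cleared 0 line(s) (total 0); column heights now [4 0 0 0 0 5 9], max=9
Drop 5: L rot0 at col 0 lands with bottom-row=4; cleared 0 line(s) (total 0); column heights now [5 5 6 0 0 5 9], max=9
Drop 6: Z rot2 at col 0 lands with bottom-row=6; cleared 0 line(s) (total 0); column heights now [8 8 7 0 0 5 9], max=9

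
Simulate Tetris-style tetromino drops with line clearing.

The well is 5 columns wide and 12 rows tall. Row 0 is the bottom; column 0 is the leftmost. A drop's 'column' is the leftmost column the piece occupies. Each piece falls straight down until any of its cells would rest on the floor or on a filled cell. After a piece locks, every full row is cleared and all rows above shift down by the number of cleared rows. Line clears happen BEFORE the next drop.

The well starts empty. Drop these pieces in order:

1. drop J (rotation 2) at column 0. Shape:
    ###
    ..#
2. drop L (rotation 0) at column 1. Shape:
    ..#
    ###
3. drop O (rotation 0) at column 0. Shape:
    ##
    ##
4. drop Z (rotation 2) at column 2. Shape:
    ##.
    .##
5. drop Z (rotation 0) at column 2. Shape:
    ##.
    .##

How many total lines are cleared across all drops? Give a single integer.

Drop 1: J rot2 at col 0 lands with bottom-row=0; cleared 0 line(s) (total 0); column heights now [2 2 2 0 0], max=2
Drop 2: L rot0 at col 1 lands with bottom-row=2; cleared 0 line(s) (total 0); column heights now [2 3 3 4 0], max=4
Drop 3: O rot0 at col 0 lands with bottom-row=3; cleared 0 line(s) (total 0); column heights now [5 5 3 4 0], max=5
Drop 4: Z rot2 at col 2 lands with bottom-row=4; cleared 0 line(s) (total 0); column heights now [5 5 6 6 5], max=6
Drop 5: Z rot0 at col 2 lands with bottom-row=6; cleared 0 line(s) (total 0); column heights now [5 5 8 8 7], max=8

Answer: 0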